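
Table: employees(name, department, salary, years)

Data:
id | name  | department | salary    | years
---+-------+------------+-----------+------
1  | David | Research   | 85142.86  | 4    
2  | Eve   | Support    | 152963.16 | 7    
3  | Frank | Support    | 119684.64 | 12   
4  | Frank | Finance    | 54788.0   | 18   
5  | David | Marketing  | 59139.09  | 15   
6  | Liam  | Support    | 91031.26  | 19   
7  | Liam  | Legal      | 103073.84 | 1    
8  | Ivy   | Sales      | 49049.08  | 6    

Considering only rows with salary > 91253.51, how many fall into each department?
SELECT department, COUNT(*)
FROM employees
WHERE salary > 91253.51
GROUP BY department

Note: WHERE filters rows before grouping.

Result:
  Legal: 1
  Support: 2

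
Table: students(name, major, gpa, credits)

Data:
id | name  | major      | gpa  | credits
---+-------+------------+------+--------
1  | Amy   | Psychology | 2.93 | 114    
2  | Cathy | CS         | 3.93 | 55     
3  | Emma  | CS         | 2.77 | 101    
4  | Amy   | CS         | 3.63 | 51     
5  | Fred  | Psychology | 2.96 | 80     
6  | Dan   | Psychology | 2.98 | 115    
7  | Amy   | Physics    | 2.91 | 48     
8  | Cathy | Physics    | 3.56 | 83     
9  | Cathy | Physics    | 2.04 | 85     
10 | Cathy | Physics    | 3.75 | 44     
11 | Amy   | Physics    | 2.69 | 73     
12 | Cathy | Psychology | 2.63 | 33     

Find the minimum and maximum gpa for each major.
SELECT major, MIN(gpa), MAX(gpa)
FROM students
GROUP BY major

Result:
  CS: min=2.77, max=3.93
  Physics: min=2.04, max=3.75
  Psychology: min=2.63, max=2.98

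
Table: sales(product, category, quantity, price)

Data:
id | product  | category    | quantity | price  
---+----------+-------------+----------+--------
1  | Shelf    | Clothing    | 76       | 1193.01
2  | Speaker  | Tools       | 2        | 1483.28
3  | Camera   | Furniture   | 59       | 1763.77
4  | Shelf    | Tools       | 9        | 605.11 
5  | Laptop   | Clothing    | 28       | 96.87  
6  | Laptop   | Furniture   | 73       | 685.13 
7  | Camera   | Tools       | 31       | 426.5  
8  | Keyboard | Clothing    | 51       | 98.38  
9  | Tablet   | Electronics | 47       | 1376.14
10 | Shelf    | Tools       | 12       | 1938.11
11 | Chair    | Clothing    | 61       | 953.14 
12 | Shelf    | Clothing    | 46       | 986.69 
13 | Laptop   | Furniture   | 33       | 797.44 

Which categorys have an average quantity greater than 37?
SELECT category, AVG(quantity)
FROM sales
GROUP BY category
HAVING AVG(quantity) > 37

Result:
  Clothing: avg=52.40
  Electronics: avg=47.00
  Furniture: avg=55.00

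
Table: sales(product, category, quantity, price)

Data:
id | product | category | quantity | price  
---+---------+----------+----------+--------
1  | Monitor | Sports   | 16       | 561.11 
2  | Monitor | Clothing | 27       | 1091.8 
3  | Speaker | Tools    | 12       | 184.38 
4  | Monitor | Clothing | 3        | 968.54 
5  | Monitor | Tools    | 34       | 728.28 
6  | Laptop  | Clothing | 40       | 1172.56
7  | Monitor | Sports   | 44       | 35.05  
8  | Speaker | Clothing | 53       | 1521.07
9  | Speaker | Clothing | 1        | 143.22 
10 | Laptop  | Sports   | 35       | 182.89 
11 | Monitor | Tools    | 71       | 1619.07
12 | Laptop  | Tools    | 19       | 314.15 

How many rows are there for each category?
SELECT category, COUNT(*) as count
FROM sales
GROUP BY category

Result:
  Clothing: 5
  Sports: 3
  Tools: 4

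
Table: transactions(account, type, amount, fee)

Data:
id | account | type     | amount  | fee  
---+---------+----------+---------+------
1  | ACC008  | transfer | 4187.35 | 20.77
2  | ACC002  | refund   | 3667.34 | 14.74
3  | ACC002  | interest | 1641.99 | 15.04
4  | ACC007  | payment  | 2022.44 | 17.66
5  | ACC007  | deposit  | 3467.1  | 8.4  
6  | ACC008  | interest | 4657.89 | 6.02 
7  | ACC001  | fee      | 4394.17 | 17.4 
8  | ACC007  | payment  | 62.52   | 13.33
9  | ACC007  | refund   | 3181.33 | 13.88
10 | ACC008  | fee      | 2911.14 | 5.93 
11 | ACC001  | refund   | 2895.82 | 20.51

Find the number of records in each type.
SELECT type, COUNT(*) as count
FROM transactions
GROUP BY type

Result:
  deposit: 1
  fee: 2
  interest: 2
  payment: 2
  refund: 3
  transfer: 1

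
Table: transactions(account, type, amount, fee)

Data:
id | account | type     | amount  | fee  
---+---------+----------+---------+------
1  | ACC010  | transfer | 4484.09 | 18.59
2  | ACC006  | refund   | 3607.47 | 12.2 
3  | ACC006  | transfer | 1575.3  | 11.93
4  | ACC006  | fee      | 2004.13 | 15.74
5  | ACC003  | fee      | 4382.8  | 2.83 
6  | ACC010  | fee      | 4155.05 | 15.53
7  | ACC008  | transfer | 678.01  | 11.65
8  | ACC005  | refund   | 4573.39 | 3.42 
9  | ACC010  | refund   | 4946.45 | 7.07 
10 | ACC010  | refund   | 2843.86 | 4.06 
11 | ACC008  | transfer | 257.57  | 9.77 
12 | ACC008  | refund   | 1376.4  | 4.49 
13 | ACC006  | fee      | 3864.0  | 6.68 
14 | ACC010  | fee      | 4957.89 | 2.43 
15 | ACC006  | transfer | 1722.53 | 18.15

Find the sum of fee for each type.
SELECT type, SUM(fee) as result
FROM transactions
GROUP BY type

Result:
  fee: 43.21
  refund: 31.24
  transfer: 70.09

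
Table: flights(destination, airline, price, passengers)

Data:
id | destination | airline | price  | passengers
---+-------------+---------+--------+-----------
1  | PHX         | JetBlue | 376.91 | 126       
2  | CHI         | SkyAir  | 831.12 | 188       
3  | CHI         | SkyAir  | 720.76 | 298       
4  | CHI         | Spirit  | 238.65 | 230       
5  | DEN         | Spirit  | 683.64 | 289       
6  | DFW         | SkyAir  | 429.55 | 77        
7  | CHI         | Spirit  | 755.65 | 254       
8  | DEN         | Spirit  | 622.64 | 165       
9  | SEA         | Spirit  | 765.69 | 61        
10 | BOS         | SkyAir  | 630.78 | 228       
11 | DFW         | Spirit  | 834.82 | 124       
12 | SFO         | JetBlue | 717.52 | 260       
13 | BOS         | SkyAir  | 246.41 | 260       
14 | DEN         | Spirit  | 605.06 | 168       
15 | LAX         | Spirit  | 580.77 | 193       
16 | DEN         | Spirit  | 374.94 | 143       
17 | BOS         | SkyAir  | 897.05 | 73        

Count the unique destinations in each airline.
SELECT airline, COUNT(DISTINCT destination)
FROM flights
GROUP BY airline

Result:
  JetBlue: 2 distinct
  SkyAir: 3 distinct
  Spirit: 5 distinct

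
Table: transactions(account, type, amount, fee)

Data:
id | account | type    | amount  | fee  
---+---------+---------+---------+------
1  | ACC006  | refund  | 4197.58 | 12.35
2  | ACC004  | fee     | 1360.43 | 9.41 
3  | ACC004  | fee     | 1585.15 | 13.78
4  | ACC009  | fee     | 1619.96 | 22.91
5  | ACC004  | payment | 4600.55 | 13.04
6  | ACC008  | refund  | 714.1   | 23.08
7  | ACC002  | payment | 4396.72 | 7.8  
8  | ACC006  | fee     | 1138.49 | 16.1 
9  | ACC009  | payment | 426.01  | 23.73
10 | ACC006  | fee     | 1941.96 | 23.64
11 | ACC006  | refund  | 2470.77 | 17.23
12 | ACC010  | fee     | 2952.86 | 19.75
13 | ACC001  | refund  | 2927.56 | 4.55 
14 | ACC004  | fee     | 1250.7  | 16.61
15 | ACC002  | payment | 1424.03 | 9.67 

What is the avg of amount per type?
SELECT type, AVG(amount) as result
FROM transactions
GROUP BY type

Result:
  fee: 1692.79
  payment: 2711.83
  refund: 2577.50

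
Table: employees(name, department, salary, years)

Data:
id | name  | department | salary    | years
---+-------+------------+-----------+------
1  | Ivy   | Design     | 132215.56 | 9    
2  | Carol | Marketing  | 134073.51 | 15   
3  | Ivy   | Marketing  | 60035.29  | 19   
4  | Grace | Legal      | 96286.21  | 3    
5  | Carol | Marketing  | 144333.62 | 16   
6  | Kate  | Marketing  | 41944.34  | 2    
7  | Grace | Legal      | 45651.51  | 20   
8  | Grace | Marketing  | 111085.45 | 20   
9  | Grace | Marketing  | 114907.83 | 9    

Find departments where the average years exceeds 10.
SELECT department, AVG(years)
FROM employees
GROUP BY department
HAVING AVG(years) > 10

Result:
  Legal: avg=11.50
  Marketing: avg=13.50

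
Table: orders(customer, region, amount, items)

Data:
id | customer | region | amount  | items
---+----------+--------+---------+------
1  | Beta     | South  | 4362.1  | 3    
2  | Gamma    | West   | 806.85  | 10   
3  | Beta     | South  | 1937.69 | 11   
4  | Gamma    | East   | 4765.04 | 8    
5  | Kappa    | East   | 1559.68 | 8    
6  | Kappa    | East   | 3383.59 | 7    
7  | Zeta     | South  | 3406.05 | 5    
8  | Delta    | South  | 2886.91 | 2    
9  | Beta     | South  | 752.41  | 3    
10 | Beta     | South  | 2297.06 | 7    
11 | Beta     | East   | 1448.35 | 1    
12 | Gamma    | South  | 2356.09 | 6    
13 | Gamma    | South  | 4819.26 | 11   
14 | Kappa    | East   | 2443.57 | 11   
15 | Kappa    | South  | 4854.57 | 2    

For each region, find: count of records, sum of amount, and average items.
SELECT region,
       COUNT(*) as cnt,
       SUM(amount) as total_amount,
       AVG(items) as avg_items
FROM orders
GROUP BY region

Result:
  East: 5 records, 13600.23 total amount, 7.00 avg items
  South: 9 records, 27672.14 total amount, 5.56 avg items
  West: 1 records, 806.85 total amount, 10.00 avg items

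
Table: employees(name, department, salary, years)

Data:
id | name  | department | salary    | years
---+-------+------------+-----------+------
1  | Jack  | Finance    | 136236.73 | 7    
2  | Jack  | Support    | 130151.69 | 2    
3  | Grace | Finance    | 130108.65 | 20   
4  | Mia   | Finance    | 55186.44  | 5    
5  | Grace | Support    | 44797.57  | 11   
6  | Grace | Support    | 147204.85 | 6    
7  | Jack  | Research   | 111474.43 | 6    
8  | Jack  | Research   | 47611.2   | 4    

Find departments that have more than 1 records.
SELECT department, COUNT(*) as cnt
FROM employees
GROUP BY department
HAVING COUNT(*) > 1

Result:
  Finance: 3
  Research: 2
  Support: 3

Note: HAVING filters groups after aggregation, WHERE filters rows before.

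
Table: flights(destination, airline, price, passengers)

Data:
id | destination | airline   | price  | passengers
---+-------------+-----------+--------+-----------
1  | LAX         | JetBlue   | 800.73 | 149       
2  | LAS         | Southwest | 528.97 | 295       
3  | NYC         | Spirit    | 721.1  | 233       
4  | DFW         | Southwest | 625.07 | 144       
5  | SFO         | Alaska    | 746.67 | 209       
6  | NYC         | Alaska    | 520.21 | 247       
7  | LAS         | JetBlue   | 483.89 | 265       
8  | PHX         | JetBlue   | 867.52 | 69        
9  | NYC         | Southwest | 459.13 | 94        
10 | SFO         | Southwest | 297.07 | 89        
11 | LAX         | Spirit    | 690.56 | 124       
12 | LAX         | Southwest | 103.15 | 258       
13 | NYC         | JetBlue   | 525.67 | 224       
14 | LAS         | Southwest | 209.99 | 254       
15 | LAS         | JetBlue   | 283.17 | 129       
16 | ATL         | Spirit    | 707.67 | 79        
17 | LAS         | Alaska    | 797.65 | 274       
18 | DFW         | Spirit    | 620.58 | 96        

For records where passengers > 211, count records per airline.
SELECT airline, COUNT(*)
FROM flights
WHERE passengers > 211
GROUP BY airline

Note: WHERE filters rows before grouping.

Result:
  Alaska: 2
  JetBlue: 2
  Southwest: 3
  Spirit: 1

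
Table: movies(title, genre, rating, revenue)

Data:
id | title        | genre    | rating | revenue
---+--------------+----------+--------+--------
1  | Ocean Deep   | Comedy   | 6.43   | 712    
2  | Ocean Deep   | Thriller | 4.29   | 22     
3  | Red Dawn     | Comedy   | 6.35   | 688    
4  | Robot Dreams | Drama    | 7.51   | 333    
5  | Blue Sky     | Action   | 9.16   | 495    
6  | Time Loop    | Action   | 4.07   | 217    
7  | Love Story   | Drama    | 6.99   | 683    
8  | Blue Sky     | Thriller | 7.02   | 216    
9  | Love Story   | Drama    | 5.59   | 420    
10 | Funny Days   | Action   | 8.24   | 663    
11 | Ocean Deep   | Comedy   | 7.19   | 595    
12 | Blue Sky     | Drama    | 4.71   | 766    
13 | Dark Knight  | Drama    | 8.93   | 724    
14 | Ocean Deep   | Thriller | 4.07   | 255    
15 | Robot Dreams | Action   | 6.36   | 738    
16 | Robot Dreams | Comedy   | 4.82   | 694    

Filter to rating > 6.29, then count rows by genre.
SELECT genre, COUNT(*)
FROM movies
WHERE rating > 6.29
GROUP BY genre

Note: WHERE filters rows before grouping.

Result:
  Action: 3
  Comedy: 3
  Drama: 3
  Thriller: 1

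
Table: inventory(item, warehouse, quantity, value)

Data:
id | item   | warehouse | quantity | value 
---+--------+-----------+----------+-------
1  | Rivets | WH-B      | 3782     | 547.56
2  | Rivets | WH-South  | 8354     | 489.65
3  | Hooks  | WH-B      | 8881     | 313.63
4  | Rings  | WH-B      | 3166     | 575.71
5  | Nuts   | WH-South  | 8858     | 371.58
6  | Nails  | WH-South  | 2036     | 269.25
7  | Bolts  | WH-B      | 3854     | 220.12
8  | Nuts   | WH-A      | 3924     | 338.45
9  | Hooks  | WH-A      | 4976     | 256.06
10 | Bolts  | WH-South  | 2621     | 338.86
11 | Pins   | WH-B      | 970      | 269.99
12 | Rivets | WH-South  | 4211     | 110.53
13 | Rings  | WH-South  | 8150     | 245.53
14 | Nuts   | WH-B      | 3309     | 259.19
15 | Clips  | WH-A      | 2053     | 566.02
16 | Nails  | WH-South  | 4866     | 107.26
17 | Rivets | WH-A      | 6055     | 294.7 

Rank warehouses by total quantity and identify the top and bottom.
SELECT warehouse, SUM(quantity)
FROM inventory
GROUP BY warehouse
ORDER BY SUM(quantity)

All groups:
  WH-A: 17008
  WH-B: 23962
  WH-South: 39096

Highest: WH-South (39096)
Lowest: WH-A (17008)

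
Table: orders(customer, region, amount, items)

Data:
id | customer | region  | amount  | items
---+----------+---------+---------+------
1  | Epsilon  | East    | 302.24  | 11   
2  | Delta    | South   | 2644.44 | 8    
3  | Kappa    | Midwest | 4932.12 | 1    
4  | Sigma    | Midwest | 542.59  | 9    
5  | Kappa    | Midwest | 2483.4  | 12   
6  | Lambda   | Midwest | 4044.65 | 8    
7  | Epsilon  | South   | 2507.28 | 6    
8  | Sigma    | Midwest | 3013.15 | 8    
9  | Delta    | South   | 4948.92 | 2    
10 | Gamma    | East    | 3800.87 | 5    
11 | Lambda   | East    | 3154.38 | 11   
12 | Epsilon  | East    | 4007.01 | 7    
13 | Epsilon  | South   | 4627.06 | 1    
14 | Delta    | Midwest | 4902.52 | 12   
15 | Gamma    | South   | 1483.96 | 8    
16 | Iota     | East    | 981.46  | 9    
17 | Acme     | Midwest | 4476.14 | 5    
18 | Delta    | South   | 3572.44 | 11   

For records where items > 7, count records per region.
SELECT region, COUNT(*)
FROM orders
WHERE items > 7
GROUP BY region

Note: WHERE filters rows before grouping.

Result:
  East: 3
  Midwest: 5
  South: 3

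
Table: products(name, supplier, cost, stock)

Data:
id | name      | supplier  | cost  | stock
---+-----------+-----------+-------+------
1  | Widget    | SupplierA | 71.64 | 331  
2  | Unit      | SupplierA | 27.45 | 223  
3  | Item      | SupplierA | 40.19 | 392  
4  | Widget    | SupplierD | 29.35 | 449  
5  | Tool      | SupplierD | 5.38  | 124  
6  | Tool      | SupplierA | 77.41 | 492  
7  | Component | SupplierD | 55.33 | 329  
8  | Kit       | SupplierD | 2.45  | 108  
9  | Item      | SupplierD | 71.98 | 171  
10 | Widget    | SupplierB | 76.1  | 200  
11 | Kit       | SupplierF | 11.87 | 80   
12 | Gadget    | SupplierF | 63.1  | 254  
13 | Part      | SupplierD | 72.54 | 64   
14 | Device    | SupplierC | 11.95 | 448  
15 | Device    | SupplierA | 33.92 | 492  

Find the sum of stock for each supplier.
SELECT supplier, SUM(stock) as result
FROM products
GROUP BY supplier

Result:
  SupplierA: 1930
  SupplierB: 200
  SupplierC: 448
  SupplierD: 1245
  SupplierF: 334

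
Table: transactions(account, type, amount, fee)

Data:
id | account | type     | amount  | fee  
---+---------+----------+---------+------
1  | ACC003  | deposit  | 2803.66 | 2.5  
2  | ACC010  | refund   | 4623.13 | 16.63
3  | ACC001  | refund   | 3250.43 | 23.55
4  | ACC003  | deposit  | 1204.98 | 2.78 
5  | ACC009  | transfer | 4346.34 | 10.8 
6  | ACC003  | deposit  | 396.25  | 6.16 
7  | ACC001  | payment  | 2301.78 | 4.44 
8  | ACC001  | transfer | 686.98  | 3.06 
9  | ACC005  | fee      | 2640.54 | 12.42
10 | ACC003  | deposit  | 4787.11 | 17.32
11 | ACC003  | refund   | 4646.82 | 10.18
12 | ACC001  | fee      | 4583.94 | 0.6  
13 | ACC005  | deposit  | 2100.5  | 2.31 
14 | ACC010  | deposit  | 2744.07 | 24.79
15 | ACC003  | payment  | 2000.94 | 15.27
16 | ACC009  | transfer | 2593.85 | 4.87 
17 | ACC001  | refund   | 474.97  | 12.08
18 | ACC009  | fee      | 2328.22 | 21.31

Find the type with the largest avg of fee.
SELECT type, AVG(fee) as val
FROM transactions
GROUP BY type
ORDER BY val DESC
LIMIT 1

Result: refund with avg(fee) = 15.61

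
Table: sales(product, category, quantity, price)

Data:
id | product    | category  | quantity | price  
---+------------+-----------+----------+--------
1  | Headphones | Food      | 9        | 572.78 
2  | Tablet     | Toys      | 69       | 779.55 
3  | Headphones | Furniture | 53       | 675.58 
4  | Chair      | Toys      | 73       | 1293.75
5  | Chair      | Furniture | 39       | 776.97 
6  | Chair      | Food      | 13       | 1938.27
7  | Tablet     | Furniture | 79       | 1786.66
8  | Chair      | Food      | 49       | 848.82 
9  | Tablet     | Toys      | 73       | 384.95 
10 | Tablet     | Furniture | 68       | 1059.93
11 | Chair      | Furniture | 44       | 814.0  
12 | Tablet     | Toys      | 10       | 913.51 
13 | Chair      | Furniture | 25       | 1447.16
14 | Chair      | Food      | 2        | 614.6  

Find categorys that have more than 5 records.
SELECT category, COUNT(*) as cnt
FROM sales
GROUP BY category
HAVING COUNT(*) > 5

Result:
  Furniture: 6

Note: HAVING filters groups after aggregation, WHERE filters rows before.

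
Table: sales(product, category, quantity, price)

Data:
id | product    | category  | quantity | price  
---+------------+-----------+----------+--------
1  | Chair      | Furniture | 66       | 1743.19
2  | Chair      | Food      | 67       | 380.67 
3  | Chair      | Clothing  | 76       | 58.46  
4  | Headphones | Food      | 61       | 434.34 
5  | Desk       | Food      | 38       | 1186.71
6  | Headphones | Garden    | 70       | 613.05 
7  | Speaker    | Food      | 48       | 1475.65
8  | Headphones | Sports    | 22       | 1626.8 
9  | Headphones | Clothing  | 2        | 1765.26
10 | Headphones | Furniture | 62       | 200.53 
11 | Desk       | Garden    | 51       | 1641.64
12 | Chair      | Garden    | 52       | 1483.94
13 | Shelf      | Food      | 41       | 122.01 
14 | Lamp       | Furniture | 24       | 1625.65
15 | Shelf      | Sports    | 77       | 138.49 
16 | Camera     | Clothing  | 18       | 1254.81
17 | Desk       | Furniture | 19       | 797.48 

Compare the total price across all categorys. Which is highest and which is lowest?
SELECT category, SUM(price)
FROM sales
GROUP BY category
ORDER BY SUM(price)

All groups:
  Sports: 1765.29
  Clothing: 3078.53
  Food: 3599.38
  Garden: 3738.63
  Furniture: 4366.85

Highest: Furniture (4366.85)
Lowest: Sports (1765.29)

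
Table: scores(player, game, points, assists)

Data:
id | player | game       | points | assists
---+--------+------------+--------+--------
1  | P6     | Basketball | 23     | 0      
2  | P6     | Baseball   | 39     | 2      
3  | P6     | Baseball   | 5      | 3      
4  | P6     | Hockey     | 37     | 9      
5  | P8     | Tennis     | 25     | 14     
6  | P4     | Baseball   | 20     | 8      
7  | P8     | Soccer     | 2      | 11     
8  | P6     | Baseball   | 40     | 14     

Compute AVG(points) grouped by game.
SELECT game, AVG(points) as result
FROM scores
GROUP BY game

Result:
  Baseball: 26.00
  Basketball: 23.00
  Hockey: 37.00
  Soccer: 2.00
  Tennis: 25.00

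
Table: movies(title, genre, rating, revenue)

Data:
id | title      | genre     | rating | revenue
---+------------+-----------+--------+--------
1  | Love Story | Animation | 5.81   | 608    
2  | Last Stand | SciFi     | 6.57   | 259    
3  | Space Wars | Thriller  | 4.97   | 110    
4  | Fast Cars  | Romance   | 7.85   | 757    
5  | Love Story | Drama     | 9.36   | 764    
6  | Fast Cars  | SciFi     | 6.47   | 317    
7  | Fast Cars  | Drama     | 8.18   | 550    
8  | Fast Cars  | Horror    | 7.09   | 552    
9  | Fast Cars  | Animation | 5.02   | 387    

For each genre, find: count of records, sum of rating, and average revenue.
SELECT genre,
       COUNT(*) as cnt,
       SUM(rating) as total_rating,
       AVG(revenue) as avg_revenue
FROM movies
GROUP BY genre

Result:
  Animation: 2 records, 10.83 total rating, 497.50 avg revenue
  Drama: 2 records, 17.54 total rating, 657.00 avg revenue
  Horror: 1 records, 7.09 total rating, 552.00 avg revenue
  Romance: 1 records, 7.85 total rating, 757.00 avg revenue
  SciFi: 2 records, 13.04 total rating, 288.00 avg revenue
  Thriller: 1 records, 4.97 total rating, 110.00 avg revenue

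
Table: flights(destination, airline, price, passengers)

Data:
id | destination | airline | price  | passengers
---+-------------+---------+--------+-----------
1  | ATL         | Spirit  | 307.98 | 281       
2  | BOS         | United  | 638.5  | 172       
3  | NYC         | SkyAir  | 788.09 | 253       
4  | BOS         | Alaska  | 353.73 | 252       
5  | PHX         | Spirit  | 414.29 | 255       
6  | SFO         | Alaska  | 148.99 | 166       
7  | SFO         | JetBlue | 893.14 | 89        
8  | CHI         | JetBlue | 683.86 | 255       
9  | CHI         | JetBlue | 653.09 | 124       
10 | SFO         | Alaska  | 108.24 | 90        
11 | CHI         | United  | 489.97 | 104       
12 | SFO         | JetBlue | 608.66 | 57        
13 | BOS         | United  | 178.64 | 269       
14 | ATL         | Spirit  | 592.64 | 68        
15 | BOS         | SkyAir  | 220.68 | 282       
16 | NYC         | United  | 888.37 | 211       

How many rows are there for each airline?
SELECT airline, COUNT(*) as count
FROM flights
GROUP BY airline

Result:
  Alaska: 3
  JetBlue: 4
  SkyAir: 2
  Spirit: 3
  United: 4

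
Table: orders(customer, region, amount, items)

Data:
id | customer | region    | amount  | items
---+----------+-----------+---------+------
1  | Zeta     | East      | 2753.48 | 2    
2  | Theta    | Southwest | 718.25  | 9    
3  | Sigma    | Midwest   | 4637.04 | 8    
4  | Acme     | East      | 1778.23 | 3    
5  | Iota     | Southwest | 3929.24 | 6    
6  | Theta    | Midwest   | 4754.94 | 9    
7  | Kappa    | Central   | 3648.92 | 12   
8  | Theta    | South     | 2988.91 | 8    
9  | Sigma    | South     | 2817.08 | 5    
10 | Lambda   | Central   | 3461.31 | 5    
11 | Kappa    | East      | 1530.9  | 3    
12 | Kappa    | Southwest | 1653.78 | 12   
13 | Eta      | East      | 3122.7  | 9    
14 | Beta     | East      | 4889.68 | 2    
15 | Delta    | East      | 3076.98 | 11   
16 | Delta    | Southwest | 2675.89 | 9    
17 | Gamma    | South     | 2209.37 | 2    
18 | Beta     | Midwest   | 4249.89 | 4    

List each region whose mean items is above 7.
SELECT region, AVG(items)
FROM orders
GROUP BY region
HAVING AVG(items) > 7

Result:
  Central: avg=8.50
  Southwest: avg=9.00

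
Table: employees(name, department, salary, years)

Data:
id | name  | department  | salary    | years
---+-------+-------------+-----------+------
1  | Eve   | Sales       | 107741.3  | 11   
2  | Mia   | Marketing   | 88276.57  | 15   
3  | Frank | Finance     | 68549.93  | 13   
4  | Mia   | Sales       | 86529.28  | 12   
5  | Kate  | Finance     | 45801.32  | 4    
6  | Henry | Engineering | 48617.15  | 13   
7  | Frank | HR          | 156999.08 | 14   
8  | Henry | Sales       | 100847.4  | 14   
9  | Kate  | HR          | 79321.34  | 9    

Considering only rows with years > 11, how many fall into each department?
SELECT department, COUNT(*)
FROM employees
WHERE years > 11
GROUP BY department

Note: WHERE filters rows before grouping.

Result:
  Engineering: 1
  Finance: 1
  HR: 1
  Marketing: 1
  Sales: 2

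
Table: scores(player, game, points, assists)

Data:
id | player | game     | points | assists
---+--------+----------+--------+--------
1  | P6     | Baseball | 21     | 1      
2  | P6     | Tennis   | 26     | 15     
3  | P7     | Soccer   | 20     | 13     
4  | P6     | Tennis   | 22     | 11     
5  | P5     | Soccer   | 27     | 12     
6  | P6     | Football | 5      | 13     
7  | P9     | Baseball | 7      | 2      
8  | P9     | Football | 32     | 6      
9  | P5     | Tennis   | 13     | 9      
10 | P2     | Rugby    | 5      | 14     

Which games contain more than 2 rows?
SELECT game, COUNT(*) as cnt
FROM scores
GROUP BY game
HAVING COUNT(*) > 2

Result:
  Tennis: 3

Note: HAVING filters groups after aggregation, WHERE filters rows before.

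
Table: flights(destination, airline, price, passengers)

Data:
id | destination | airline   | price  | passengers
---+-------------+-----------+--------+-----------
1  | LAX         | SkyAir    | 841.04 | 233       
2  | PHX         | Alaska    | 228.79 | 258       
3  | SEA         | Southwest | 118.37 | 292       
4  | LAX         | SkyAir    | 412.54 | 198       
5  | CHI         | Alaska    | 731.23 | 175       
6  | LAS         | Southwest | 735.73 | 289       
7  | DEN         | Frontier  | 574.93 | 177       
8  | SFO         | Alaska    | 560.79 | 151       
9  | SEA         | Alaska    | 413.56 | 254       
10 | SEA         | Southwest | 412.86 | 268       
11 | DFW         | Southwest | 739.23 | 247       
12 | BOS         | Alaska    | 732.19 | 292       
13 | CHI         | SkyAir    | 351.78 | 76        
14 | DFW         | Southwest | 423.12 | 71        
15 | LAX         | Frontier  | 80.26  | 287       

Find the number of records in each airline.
SELECT airline, COUNT(*) as count
FROM flights
GROUP BY airline

Result:
  Alaska: 5
  Frontier: 2
  SkyAir: 3
  Southwest: 5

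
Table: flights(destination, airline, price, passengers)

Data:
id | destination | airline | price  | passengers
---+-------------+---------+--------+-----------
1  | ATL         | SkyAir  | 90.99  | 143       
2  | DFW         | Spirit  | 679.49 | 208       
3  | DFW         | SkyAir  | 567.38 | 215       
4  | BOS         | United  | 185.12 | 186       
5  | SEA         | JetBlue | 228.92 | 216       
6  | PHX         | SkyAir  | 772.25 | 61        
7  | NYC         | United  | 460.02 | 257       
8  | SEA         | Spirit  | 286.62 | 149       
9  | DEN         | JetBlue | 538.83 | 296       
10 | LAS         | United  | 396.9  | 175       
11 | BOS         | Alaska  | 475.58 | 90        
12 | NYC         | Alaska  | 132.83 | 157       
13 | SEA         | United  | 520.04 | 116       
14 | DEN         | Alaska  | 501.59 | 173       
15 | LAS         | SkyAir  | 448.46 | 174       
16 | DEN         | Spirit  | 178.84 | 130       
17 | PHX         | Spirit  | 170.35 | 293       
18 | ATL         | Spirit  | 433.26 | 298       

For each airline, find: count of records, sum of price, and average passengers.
SELECT airline,
       COUNT(*) as cnt,
       SUM(price) as total_price,
       AVG(passengers) as avg_passengers
FROM flights
GROUP BY airline

Result:
  Alaska: 3 records, 1110.00 total price, 140.00 avg passengers
  JetBlue: 2 records, 767.75 total price, 256.00 avg passengers
  SkyAir: 4 records, 1879.08 total price, 148.25 avg passengers
  Spirit: 5 records, 1748.56 total price, 215.60 avg passengers
  United: 4 records, 1562.08 total price, 183.50 avg passengers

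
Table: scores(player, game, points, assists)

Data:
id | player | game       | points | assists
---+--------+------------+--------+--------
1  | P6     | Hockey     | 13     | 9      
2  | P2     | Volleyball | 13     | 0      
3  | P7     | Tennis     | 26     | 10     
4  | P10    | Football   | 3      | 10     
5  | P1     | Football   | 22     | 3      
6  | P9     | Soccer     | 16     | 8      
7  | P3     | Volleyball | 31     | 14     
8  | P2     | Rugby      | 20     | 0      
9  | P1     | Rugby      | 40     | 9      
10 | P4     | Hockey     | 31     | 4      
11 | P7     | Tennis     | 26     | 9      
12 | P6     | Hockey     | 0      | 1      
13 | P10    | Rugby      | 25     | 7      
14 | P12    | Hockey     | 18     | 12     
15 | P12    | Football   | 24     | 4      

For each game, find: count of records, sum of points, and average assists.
SELECT game,
       COUNT(*) as cnt,
       SUM(points) as total_points,
       AVG(assists) as avg_assists
FROM scores
GROUP BY game

Result:
  Football: 3 records, 49 total points, 5.67 avg assists
  Hockey: 4 records, 62 total points, 6.50 avg assists
  Rugby: 3 records, 85 total points, 5.33 avg assists
  Soccer: 1 records, 16 total points, 8.00 avg assists
  Tennis: 2 records, 52 total points, 9.50 avg assists
  Volleyball: 2 records, 44 total points, 7.00 avg assists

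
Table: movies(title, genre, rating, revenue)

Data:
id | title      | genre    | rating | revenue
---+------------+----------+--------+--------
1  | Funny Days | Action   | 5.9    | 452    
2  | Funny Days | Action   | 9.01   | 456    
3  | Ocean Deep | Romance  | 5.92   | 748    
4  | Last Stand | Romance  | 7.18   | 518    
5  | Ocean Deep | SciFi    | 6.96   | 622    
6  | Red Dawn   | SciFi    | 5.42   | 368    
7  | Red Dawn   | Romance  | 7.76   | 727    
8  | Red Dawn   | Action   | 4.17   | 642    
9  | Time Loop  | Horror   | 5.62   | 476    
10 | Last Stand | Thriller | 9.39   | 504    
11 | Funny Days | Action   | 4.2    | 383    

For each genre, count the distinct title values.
SELECT genre, COUNT(DISTINCT title)
FROM movies
GROUP BY genre

Result:
  Action: 2 distinct
  Horror: 1 distinct
  Romance: 3 distinct
  SciFi: 2 distinct
  Thriller: 1 distinct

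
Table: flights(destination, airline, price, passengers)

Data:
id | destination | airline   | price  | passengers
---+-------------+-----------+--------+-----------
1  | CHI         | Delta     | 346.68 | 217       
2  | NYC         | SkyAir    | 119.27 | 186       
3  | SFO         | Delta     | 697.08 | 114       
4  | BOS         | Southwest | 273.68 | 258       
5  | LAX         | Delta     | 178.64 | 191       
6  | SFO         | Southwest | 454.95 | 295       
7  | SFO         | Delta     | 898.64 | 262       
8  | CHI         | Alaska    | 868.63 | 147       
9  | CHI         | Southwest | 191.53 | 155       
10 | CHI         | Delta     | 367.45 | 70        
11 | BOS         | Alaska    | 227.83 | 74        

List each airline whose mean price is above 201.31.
SELECT airline, AVG(price)
FROM flights
GROUP BY airline
HAVING AVG(price) > 201.31

Result:
  Alaska: avg=548.23
  Delta: avg=497.70
  Southwest: avg=306.72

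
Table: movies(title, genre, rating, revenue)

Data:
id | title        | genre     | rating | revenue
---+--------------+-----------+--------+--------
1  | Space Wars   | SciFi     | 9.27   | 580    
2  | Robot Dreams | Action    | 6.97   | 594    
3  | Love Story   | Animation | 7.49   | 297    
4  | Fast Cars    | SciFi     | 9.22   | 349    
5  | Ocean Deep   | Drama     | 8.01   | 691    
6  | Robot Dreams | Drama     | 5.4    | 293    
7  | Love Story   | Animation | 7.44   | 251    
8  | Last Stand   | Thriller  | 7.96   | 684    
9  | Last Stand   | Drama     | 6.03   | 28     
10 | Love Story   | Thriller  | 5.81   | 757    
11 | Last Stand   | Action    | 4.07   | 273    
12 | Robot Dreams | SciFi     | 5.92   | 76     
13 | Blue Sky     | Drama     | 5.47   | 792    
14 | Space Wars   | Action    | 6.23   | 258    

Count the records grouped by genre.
SELECT genre, COUNT(*) as count
FROM movies
GROUP BY genre

Result:
  Action: 3
  Animation: 2
  Drama: 4
  SciFi: 3
  Thriller: 2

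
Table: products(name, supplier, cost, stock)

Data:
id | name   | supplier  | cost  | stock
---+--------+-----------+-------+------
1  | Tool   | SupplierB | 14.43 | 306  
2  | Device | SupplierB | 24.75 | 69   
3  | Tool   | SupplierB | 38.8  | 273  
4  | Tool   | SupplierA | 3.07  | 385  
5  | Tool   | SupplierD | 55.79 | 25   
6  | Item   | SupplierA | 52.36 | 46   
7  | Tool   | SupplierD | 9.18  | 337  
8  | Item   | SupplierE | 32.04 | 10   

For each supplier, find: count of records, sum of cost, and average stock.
SELECT supplier,
       COUNT(*) as cnt,
       SUM(cost) as total_cost,
       AVG(stock) as avg_stock
FROM products
GROUP BY supplier

Result:
  SupplierA: 2 records, 55.43 total cost, 215.50 avg stock
  SupplierB: 3 records, 77.98 total cost, 216.00 avg stock
  SupplierD: 2 records, 64.97 total cost, 181.00 avg stock
  SupplierE: 1 records, 32.04 total cost, 10.00 avg stock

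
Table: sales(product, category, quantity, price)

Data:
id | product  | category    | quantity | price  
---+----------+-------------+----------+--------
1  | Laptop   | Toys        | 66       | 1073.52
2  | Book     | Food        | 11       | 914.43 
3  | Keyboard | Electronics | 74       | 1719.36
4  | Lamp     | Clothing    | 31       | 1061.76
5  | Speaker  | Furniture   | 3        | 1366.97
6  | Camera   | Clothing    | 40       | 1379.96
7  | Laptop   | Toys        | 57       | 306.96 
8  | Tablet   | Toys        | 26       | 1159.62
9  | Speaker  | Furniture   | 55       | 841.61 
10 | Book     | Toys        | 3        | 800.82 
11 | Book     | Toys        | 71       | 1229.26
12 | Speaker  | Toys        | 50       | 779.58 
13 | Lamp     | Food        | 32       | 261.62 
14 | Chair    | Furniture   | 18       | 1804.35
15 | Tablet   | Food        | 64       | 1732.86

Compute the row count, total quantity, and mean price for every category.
SELECT category,
       COUNT(*) as cnt,
       SUM(quantity) as total_quantity,
       AVG(price) as avg_price
FROM sales
GROUP BY category

Result:
  Clothing: 2 records, 71 total quantity, 1220.86 avg price
  Electronics: 1 records, 74 total quantity, 1719.36 avg price
  Food: 3 records, 107 total quantity, 969.64 avg price
  Furniture: 3 records, 76 total quantity, 1337.64 avg price
  Toys: 6 records, 273 total quantity, 891.63 avg price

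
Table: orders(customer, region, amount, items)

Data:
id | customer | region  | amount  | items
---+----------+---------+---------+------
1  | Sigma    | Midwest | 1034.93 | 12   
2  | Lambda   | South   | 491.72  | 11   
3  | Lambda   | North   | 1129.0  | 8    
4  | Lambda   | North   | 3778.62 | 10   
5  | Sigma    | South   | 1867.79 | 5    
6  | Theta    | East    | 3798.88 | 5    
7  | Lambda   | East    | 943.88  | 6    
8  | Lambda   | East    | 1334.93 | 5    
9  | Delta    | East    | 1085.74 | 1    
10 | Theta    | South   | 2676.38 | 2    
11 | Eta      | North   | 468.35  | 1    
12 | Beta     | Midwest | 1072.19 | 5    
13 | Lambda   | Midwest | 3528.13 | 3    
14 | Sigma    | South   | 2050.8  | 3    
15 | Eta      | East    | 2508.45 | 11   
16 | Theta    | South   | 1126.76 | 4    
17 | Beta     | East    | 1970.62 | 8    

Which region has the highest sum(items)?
SELECT region, SUM(items) as val
FROM orders
GROUP BY region
ORDER BY val DESC
LIMIT 1

Result: East with sum(items) = 36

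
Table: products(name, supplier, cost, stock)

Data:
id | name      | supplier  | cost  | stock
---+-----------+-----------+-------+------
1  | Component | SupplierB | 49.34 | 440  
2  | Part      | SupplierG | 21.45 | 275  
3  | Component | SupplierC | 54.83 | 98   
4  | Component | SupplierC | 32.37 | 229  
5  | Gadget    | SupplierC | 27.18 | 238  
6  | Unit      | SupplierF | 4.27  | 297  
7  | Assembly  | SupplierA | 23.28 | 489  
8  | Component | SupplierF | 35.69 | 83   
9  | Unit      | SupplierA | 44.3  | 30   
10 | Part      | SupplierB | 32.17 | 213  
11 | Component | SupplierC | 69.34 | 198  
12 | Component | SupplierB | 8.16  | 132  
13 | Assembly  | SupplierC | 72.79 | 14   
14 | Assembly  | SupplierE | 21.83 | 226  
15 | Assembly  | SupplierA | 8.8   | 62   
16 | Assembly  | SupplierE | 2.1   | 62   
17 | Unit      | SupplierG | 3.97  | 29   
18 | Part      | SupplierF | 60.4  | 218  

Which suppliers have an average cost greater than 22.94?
SELECT supplier, AVG(cost)
FROM products
GROUP BY supplier
HAVING AVG(cost) > 22.94

Result:
  SupplierA: avg=25.46
  SupplierB: avg=29.89
  SupplierC: avg=51.30
  SupplierF: avg=33.45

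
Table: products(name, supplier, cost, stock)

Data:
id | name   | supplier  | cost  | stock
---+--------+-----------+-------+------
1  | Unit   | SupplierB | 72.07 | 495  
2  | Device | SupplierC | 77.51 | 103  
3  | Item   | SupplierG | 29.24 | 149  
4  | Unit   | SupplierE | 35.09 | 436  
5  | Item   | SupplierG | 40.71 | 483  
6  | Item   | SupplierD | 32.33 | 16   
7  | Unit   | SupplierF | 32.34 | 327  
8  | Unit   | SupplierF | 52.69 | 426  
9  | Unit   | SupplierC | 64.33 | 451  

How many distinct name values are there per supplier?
SELECT supplier, COUNT(DISTINCT name)
FROM products
GROUP BY supplier

Result:
  SupplierB: 1 distinct
  SupplierC: 2 distinct
  SupplierD: 1 distinct
  SupplierE: 1 distinct
  SupplierF: 1 distinct
  SupplierG: 1 distinct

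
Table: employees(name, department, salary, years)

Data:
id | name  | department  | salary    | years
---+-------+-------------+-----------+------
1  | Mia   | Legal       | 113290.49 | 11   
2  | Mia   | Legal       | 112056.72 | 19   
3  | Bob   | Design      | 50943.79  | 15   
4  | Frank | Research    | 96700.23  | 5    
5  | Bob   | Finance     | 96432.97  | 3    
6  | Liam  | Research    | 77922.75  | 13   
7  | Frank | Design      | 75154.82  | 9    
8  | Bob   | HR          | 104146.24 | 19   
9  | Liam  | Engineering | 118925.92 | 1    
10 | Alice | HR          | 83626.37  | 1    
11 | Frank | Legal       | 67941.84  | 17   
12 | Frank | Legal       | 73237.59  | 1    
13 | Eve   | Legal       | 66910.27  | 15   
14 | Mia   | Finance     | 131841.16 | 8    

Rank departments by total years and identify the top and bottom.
SELECT department, SUM(years)
FROM employees
GROUP BY department
ORDER BY SUM(years)

All groups:
  Engineering: 1
  Finance: 11
  Research: 18
  HR: 20
  Design: 24
  Legal: 63

Highest: Legal (63)
Lowest: Engineering (1)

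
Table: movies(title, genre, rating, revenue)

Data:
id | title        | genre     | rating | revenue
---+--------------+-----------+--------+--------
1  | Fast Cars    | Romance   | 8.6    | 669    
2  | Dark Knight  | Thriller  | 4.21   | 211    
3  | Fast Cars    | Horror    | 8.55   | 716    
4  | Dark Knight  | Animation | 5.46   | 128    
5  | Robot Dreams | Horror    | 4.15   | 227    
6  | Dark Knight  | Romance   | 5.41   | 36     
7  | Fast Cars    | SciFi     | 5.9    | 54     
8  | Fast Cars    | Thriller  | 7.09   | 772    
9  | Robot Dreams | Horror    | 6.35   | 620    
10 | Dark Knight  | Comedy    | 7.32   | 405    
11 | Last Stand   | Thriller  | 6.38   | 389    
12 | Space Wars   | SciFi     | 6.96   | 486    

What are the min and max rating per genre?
SELECT genre, MIN(rating), MAX(rating)
FROM movies
GROUP BY genre

Result:
  Animation: min=5.46, max=5.46
  Comedy: min=7.32, max=7.32
  Horror: min=4.15, max=8.55
  Romance: min=5.41, max=8.60
  SciFi: min=5.90, max=6.96
  Thriller: min=4.21, max=7.09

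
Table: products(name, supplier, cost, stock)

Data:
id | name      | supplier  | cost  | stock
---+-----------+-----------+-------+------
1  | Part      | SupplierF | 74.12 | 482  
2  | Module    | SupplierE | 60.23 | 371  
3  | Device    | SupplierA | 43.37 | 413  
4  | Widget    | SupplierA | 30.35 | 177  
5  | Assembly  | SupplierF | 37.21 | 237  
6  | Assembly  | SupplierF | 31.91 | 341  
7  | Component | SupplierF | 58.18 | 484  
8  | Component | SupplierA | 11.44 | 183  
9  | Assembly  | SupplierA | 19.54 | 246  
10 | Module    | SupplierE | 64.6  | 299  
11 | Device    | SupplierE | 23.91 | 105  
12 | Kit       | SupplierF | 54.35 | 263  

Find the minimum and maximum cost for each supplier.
SELECT supplier, MIN(cost), MAX(cost)
FROM products
GROUP BY supplier

Result:
  SupplierA: min=11.44, max=43.37
  SupplierE: min=23.91, max=64.60
  SupplierF: min=31.91, max=74.12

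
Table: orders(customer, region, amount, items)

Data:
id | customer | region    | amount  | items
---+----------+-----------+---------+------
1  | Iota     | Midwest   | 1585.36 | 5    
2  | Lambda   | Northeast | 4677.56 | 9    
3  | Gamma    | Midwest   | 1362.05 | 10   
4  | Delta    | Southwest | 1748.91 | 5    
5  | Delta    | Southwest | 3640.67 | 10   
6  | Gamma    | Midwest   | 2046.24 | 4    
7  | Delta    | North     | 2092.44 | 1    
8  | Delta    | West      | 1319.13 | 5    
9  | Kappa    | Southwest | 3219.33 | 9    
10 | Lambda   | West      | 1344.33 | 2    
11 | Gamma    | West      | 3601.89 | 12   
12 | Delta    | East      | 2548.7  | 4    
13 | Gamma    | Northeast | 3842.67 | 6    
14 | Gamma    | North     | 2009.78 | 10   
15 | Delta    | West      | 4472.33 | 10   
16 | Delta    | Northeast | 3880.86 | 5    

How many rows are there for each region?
SELECT region, COUNT(*) as count
FROM orders
GROUP BY region

Result:
  East: 1
  Midwest: 3
  North: 2
  Northeast: 3
  Southwest: 3
  West: 4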